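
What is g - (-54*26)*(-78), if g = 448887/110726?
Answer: -12125376825/110726 ≈ -1.0951e+5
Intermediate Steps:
g = 448887/110726 (g = 448887*(1/110726) = 448887/110726 ≈ 4.0540)
g - (-54*26)*(-78) = 448887/110726 - (-54*26)*(-78) = 448887/110726 - (-1404)*(-78) = 448887/110726 - 1*109512 = 448887/110726 - 109512 = -12125376825/110726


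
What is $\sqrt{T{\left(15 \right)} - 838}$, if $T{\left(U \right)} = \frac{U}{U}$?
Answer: $3 i \sqrt{93} \approx 28.931 i$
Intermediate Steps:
$T{\left(U \right)} = 1$
$\sqrt{T{\left(15 \right)} - 838} = \sqrt{1 - 838} = \sqrt{-837} = 3 i \sqrt{93}$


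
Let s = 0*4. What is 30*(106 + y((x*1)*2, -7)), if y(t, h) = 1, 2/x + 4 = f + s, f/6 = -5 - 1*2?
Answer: 3210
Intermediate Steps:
f = -42 (f = 6*(-5 - 1*2) = 6*(-5 - 2) = 6*(-7) = -42)
s = 0
x = -1/23 (x = 2/(-4 + (-42 + 0)) = 2/(-4 - 42) = 2/(-46) = 2*(-1/46) = -1/23 ≈ -0.043478)
30*(106 + y((x*1)*2, -7)) = 30*(106 + 1) = 30*107 = 3210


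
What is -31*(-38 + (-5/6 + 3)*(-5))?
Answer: 9083/6 ≈ 1513.8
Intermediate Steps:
-31*(-38 + (-5/6 + 3)*(-5)) = -31*(-38 + (13/6)*(-5)) = -31*(-38 - 65/6) = -31*(-293/6) = 9083/6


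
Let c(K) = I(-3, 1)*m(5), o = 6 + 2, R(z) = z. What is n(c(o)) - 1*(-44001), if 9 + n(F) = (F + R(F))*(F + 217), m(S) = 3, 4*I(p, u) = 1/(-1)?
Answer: 349341/8 ≈ 43668.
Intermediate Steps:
I(p, u) = -¼ (I(p, u) = (¼)/(-1) = (¼)*(-1) = -¼)
o = 8
c(K) = -¾ (c(K) = -¼*3 = -¾)
n(F) = -9 + 2*F*(217 + F) (n(F) = -9 + (F + F)*(F + 217) = -9 + (2*F)*(217 + F) = -9 + 2*F*(217 + F))
n(c(o)) - 1*(-44001) = (-9 + 2*(-¾)² + 434*(-¾)) - 1*(-44001) = (-9 + 2*(9/16) - 651/2) + 44001 = (-9 + 9/8 - 651/2) + 44001 = -2667/8 + 44001 = 349341/8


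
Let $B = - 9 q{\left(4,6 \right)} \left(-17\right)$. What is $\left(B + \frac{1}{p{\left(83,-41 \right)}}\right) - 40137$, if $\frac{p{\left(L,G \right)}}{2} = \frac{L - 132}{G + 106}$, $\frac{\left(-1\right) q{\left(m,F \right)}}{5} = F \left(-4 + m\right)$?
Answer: $- \frac{3933491}{98} \approx -40138.0$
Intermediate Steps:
$q{\left(m,F \right)} = - 5 F \left(-4 + m\right)$
$p{\left(L,G \right)} = \frac{2 \left(-132 + L\right)}{106 + G}$ ($p{\left(L,G \right)} = 2 \frac{L - 132}{G + 106} = 2 \frac{-132 + L}{106 + G} = \frac{2 \left(-132 + L\right)}{106 + G}$)
$B = 0$ ($B = - 9 \cdot 5 \cdot 6 \left(4 - 4\right) \left(-17\right) = - 9 \cdot 5 \cdot 6 \cdot 0 \left(-17\right) = \left(-9\right) 0 \left(-17\right) = 0 \left(-17\right) = 0$)
$\left(B + \frac{1}{p{\left(83,-41 \right)}}\right) - 40137 = \left(0 + \frac{1}{2 \frac{1}{106 - 41} \left(-132 + 83\right)}\right) - 40137 = \left(0 + \frac{1}{2 \cdot \frac{1}{65} \left(-49\right)}\right) - 40137 = \left(0 + \frac{1}{- \frac{98}{65}}\right) - 40137 = \left(0 - \frac{65}{98}\right) - 40137 = - \frac{65}{98} - 40137 = - \frac{3933491}{98}$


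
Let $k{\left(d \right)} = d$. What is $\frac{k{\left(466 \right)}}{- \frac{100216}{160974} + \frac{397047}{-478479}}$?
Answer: $- \frac{5982094700406}{18644249207} \approx -320.85$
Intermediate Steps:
$\frac{k{\left(466 \right)}}{- \frac{100216}{160974} + \frac{397047}{-478479}} = \frac{466}{- \frac{100216}{160974} + \frac{397047}{-478479}} = \frac{466}{\left(-100216\right) \frac{1}{160974} + 397047 \left(- \frac{1}{478479}\right)} = \frac{466}{- \frac{50108}{80487} - \frac{132349}{159493}} = \frac{466}{- \frac{18644249207}{12837113091}} = 466 \left(- \frac{12837113091}{18644249207}\right) = - \frac{5982094700406}{18644249207}$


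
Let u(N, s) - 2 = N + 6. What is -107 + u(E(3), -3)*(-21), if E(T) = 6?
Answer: -401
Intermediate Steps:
u(N, s) = 8 + N (u(N, s) = 2 + (N + 6) = 2 + (6 + N) = 8 + N)
-107 + u(E(3), -3)*(-21) = -107 + (8 + 6)*(-21) = -107 + 14*(-21) = -107 - 294 = -401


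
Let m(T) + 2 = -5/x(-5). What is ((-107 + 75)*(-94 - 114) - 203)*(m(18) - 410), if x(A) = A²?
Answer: -13299633/5 ≈ -2.6599e+6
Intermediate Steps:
m(T) = -11/5 (m(T) = -2 - 5/((-5)²) = -2 - 5/25 = -2 - 5*1/25 = -2 - ⅕ = -11/5)
((-107 + 75)*(-94 - 114) - 203)*(m(18) - 410) = ((-107 + 75)*(-94 - 114) - 203)*(-11/5 - 410) = (-32*(-208) - 203)*(-2061/5) = (6656 - 203)*(-2061/5) = 6453*(-2061/5) = -13299633/5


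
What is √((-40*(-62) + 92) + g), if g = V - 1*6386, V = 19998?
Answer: 34*√14 ≈ 127.22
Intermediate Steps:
g = 13612 (g = 19998 - 1*6386 = 19998 - 6386 = 13612)
√((-40*(-62) + 92) + g) = √((-40*(-62) + 92) + 13612) = √((2480 + 92) + 13612) = √(2572 + 13612) = √16184 = 34*√14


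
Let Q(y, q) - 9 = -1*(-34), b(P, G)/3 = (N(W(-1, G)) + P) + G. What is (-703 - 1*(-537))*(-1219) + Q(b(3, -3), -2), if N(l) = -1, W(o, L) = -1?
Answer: 202397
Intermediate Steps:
b(P, G) = -3 + 3*G + 3*P (b(P, G) = 3*((-1 + P) + G) = 3*(-1 + G + P) = -3 + 3*G + 3*P)
Q(y, q) = 43 (Q(y, q) = 9 - 1*(-34) = 9 + 34 = 43)
(-703 - 1*(-537))*(-1219) + Q(b(3, -3), -2) = (-703 - 1*(-537))*(-1219) + 43 = (-703 + 537)*(-1219) + 43 = -166*(-1219) + 43 = 202354 + 43 = 202397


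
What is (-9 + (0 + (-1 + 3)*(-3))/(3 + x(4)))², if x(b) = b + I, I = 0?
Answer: 4761/49 ≈ 97.163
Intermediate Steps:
x(b) = b (x(b) = b + 0 = b)
(-9 + (0 + (-1 + 3)*(-3))/(3 + x(4)))² = (-9 + (0 + (-1 + 3)*(-3))/(3 + 4))² = (-9 + (0 + 2*(-3))/7)² = (-9 + (0 - 6)*(⅐))² = (-9 - 6*⅐)² = (-9 - 6/7)² = (-69/7)² = 4761/49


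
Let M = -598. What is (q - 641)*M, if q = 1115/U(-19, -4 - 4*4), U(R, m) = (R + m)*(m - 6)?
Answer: 14923757/39 ≈ 3.8266e+5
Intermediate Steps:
U(R, m) = (-6 + m)*(R + m) (U(R, m) = (R + m)*(-6 + m) = (-6 + m)*(R + m))
q = 1115/1014 (q = 1115/((-4 - 4*4)**2 - 6*(-19) - 6*(-4 - 4*4) - 19*(-4 - 4*4)) = 1115/((-4 - 16)**2 + 114 - 6*(-4 - 16) - 19*(-4 - 16)) = 1115/((-20)**2 + 114 - 6*(-20) - 19*(-20)) = 1115/(400 + 114 + 120 + 380) = 1115/1014 ≈ 1.0996)
(q - 641)*M = (1115/1014 - 641)*(-598) = -648859/1014*(-598) = 14923757/39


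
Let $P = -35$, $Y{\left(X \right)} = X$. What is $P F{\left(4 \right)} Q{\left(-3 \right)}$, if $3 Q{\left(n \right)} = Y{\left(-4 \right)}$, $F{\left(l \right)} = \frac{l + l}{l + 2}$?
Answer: $\frac{560}{9} \approx 62.222$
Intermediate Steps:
$F{\left(l \right)} = \frac{2 l}{2 + l}$
$Q{\left(n \right)} = - \frac{4}{3}$ ($Q{\left(n \right)} = \frac{1}{3} \left(-4\right) = - \frac{4}{3}$)
$P F{\left(4 \right)} Q{\left(-3 \right)} = - 35 \cdot 2 \cdot 4 \frac{1}{2 + 4} \left(- \frac{4}{3}\right) = - 35 \cdot 2 \cdot 4 \cdot \frac{1}{6} \left(- \frac{4}{3}\right) = \left(-35\right) \frac{4}{3} \left(- \frac{4}{3}\right) = \left(- \frac{140}{3}\right) \left(- \frac{4}{3}\right) = \frac{560}{9}$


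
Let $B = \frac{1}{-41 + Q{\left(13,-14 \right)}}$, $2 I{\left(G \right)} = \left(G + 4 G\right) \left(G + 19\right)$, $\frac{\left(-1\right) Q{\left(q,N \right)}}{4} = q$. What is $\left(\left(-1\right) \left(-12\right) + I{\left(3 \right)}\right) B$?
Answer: $- \frac{59}{31} \approx -1.9032$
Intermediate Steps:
$Q{\left(q,N \right)} = - 4 q$
$I{\left(G \right)} = \frac{5 G \left(19 + G\right)}{2}$ ($I{\left(G \right)} = \frac{\left(G + 4 G\right) \left(G + 19\right)}{2} = \frac{5 G \left(19 + G\right)}{2}$)
$B = - \frac{1}{93}$ ($B = \frac{1}{-41 - 52} = \frac{1}{-93} = - \frac{1}{93} \approx -0.010753$)
$\left(\left(-1\right) \left(-12\right) + I{\left(3 \right)}\right) B = \left(\left(-1\right) \left(-12\right) + \frac{5}{2} \cdot 3 \left(19 + 3\right)\right) \left(- \frac{1}{93}\right) = \left(12 + \frac{5}{2} \cdot 3 \cdot 22\right) \left(- \frac{1}{93}\right) = \left(12 + 165\right) \left(- \frac{1}{93}\right) = 177 \left(- \frac{1}{93}\right) = - \frac{59}{31}$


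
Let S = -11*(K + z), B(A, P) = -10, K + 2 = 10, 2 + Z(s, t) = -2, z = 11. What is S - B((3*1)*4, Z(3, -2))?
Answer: -199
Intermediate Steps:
Z(s, t) = -4 (Z(s, t) = -2 - 2 = -4)
K = 8 (K = -2 + 10 = 8)
S = -209 (S = -11*(8 + 11) = -11*19 = -209)
S - B((3*1)*4, Z(3, -2)) = -209 - 1*(-10) = -209 + 10 = -199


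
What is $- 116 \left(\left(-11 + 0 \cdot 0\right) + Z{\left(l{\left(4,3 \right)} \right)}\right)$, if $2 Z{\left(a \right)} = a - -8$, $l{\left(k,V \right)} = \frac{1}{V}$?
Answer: $\frac{2378}{3} \approx 792.67$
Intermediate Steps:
$Z{\left(a \right)} = 4 + \frac{a}{2}$ ($Z{\left(a \right)} = \frac{a - -8}{2} = \frac{a + 8}{2} = \frac{8 + a}{2} = 4 + \frac{a}{2}$)
$- 116 \left(\left(-11 + 0 \cdot 0\right) + Z{\left(l{\left(4,3 \right)} \right)}\right) = - 116 \left(\left(-11 + 0 \cdot 0\right) + \left(4 + \frac{1}{2 \cdot 3}\right)\right) = - 116 \left(\left(-11 + 0\right) + \left(4 + \frac{1}{2} \cdot \frac{1}{3}\right)\right) = - 116 \left(-11 + \left(4 + \frac{1}{6}\right)\right) = - 116 \left(-11 + \frac{25}{6}\right) = \left(-116\right) \left(- \frac{41}{6}\right) = \frac{2378}{3}$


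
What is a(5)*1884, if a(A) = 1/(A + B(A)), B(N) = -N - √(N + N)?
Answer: -942*√10/5 ≈ -595.77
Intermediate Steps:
B(N) = -N - √2*√N (B(N) = -N - √(2*N) = -N - √2*√N)
a(A) = -√2/(2*√A) (a(A) = 1/(A + (-A - √2*√A)) = 1/(-√2*√A) = -√2/(2*√A))
a(5)*1884 = -√2/(2*√5)*1884 = -√2*√5/5/2*1884 = -√10/10*1884 = -942*√10/5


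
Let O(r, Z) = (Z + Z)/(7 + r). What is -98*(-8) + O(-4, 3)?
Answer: 786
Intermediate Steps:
O(r, Z) = 2*Z/(7 + r) (O(r, Z) = (2*Z)/(7 + r) = 2*Z/(7 + r))
-98*(-8) + O(-4, 3) = -98*(-8) + 2*3/(7 - 4) = 784 + 2*3/3 = 784 + 2*3*(1/3) = 784 + 2 = 786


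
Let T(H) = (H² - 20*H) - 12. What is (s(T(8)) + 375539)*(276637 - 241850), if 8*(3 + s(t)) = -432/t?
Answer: 26127576451/2 ≈ 1.3064e+10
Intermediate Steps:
T(H) = -12 + H² - 20*H
s(t) = -3 - 54/t (s(t) = -3 + (-432/t)/8 = -3 - 54/t)
(s(T(8)) + 375539)*(276637 - 241850) = ((-3 - 54/(-12 + 8² - 20*8)) + 375539)*(276637 - 241850) = ((-3 - 54/(-12 + 64 - 160)) + 375539)*34787 = ((-3 - 54/(-108)) + 375539)*34787 = ((-3 - 54*(-1/108)) + 375539)*34787 = ((-3 + ½) + 375539)*34787 = (-5/2 + 375539)*34787 = (751073/2)*34787 = 26127576451/2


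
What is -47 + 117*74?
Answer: 8611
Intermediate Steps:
-47 + 117*74 = -47 + 8658 = 8611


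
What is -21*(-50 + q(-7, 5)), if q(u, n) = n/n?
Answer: 1029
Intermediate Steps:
q(u, n) = 1
-21*(-50 + q(-7, 5)) = -21*(-50 + 1) = -21*(-49) = 1029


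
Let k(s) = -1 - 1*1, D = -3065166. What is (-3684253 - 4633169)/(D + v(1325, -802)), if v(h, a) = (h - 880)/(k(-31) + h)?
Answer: 11003949306/4055214173 ≈ 2.7135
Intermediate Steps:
k(s) = -2 (k(s) = -1 - 1 = -2)
v(h, a) = (-880 + h)/(-2 + h) (v(h, a) = (h - 880)/(-2 + h) = (-880 + h)/(-2 + h))
(-3684253 - 4633169)/(D + v(1325, -802)) = (-3684253 - 4633169)/(-3065166 + (-880 + 1325)/(-2 + 1325)) = -8317422/(-3065166 + 445/1323) = -8317422/(-4055214173/1323) = -8317422*(-1323/4055214173) = 11003949306/4055214173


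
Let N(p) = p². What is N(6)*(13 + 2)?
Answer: 540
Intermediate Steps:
N(6)*(13 + 2) = 6²*(13 + 2) = 36*15 = 540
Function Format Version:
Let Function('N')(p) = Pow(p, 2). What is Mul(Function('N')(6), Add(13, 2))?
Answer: 540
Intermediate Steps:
Mul(Function('N')(6), Add(13, 2)) = Mul(Pow(6, 2), Add(13, 2)) = Mul(36, 15) = 540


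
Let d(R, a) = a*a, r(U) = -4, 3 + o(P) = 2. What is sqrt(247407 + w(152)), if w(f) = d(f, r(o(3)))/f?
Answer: 13*sqrt(528485)/19 ≈ 497.40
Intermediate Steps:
o(P) = -1 (o(P) = -3 + 2 = -1)
d(R, a) = a**2
w(f) = 16/f (w(f) = (-4)**2/f = 16/f)
sqrt(247407 + w(152)) = sqrt(247407 + 16/152) = sqrt(247407 + 16*(1/152)) = sqrt(247407 + 2/19) = sqrt(4700735/19) = 13*sqrt(528485)/19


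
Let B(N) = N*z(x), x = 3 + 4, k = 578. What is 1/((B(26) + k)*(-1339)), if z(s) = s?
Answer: -1/1017640 ≈ -9.8267e-7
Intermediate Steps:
x = 7
B(N) = 7*N (B(N) = N*7 = 7*N)
1/((B(26) + k)*(-1339)) = 1/((7*26 + 578)*(-1339)) = 1/((182 + 578)*(-1339)) = 1/(760*(-1339)) = 1/(-1017640) = -1/1017640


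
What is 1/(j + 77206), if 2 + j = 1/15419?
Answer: 15419/1190408477 ≈ 1.2953e-5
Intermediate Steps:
j = -30837/15419 (j = -2 + 1/15419 = -30837/15419 ≈ -1.9999)
1/(j + 77206) = 1/(-30837/15419 + 77206) = 1/(1190408477/15419) = 15419/1190408477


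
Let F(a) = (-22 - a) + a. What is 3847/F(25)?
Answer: -3847/22 ≈ -174.86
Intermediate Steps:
F(a) = -22
3847/F(25) = 3847/(-22) = 3847*(-1/22) = -3847/22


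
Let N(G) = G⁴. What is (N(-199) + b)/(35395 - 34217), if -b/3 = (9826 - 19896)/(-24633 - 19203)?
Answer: 11457555597471/8606468 ≈ 1.3313e+6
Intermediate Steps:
b = -5035/7306 (b = -3*(9826 - 19896)/(-24633 - 19203) = -(-30210)/(-43836) = -(-30210)*(-1)/43836 = -3*5035/21918 = -5035/7306 ≈ -0.68916)
(N(-199) + b)/(35395 - 34217) = ((-199)⁴ - 5035/7306)/(35395 - 34217) = (1568239201 - 5035/7306)/1178 = (11457555597471/7306)*(1/1178) = 11457555597471/8606468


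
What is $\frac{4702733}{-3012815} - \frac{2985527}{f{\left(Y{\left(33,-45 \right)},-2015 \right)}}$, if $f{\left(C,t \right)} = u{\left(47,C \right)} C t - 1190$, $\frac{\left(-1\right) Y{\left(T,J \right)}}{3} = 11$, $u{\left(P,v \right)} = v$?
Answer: $- \frac{266025468264}{1322942130575} \approx -0.20109$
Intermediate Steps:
$Y{\left(T,J \right)} = -33$ ($Y{\left(T,J \right)} = \left(-3\right) 11 = -33$)
$f{\left(C,t \right)} = -1190 + t C^{2}$ ($f{\left(C,t \right)} = C C t - 1190 = C^{2} t - 1190 = t C^{2} - 1190 = -1190 + t C^{2}$)
$\frac{4702733}{-3012815} - \frac{2985527}{f{\left(Y{\left(33,-45 \right)},-2015 \right)}} = \frac{4702733}{-3012815} - \frac{2985527}{-1190 - 2015 \left(-33\right)^{2}} = 4702733 \left(- \frac{1}{3012815}\right) - \frac{2985527}{-1190 - 2194335} = - \frac{4702733}{3012815} - \frac{2985527}{-1190 - 2194335} = - \frac{4702733}{3012815} - \frac{2985527}{-2195525} = - \frac{4702733}{3012815} - - \frac{2985527}{2195525} = - \frac{4702733}{3012815} + \frac{2985527}{2195525} = - \frac{266025468264}{1322942130575}$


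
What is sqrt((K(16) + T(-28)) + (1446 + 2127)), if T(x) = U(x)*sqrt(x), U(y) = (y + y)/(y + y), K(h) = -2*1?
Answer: sqrt(3571 + 2*I*sqrt(7)) ≈ 59.758 + 0.0443*I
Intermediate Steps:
K(h) = -2
U(y) = 1 (U(y) = (2*y)/((2*y)) = (2*y)*(1/(2*y)) = 1)
T(x) = sqrt(x) (T(x) = 1*sqrt(x) = sqrt(x))
sqrt((K(16) + T(-28)) + (1446 + 2127)) = sqrt((-2 + sqrt(-28)) + (1446 + 2127)) = sqrt((-2 + 2*I*sqrt(7)) + 3573) = sqrt(3571 + 2*I*sqrt(7))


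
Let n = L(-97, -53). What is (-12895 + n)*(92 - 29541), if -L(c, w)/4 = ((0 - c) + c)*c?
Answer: 379744855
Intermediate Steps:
L(c, w) = 0 (L(c, w) = -4*((0 - c) + c)*c = -4*(-c + c)*c = -0*c = -4*0 = 0)
n = 0
(-12895 + n)*(92 - 29541) = (-12895 + 0)*(92 - 29541) = -12895*(-29449) = 379744855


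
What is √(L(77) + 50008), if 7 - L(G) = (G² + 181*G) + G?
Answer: 2*√7518 ≈ 173.41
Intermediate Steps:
L(G) = 7 - G² - 182*G (L(G) = 7 - ((G² + 181*G) + G) = 7 - (G² + 182*G) = 7 + (-G² - 182*G) = 7 - G² - 182*G)
√(L(77) + 50008) = √((7 - 1*77² - 182*77) + 50008) = √((7 - 1*5929 - 14014) + 50008) = √((7 - 5929 - 14014) + 50008) = √(-19936 + 50008) = √30072 = 2*√7518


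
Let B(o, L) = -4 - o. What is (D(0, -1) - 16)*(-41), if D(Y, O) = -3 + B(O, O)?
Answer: 902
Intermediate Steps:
D(Y, O) = -7 - O (D(Y, O) = -3 + (-4 - O) = -7 - O)
(D(0, -1) - 16)*(-41) = ((-7 - 1*(-1)) - 16)*(-41) = ((-7 + 1) - 16)*(-41) = (-6 - 16)*(-41) = -22*(-41) = 902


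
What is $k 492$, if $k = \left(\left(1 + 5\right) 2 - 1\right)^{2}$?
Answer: $59532$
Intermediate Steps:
$k = 121$ ($k = \left(6 \cdot 2 - 1\right)^{2} = \left(12 - 1\right)^{2} = 11^{2} = 121$)
$k 492 = 121 \cdot 492 = 59532$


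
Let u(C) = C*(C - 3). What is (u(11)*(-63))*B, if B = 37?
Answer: -205128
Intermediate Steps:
u(C) = C*(-3 + C)
(u(11)*(-63))*B = ((11*(-3 + 11))*(-63))*37 = ((11*8)*(-63))*37 = (88*(-63))*37 = -5544*37 = -205128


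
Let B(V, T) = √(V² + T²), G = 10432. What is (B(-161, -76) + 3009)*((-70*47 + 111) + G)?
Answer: 21824277 + 7253*√31697 ≈ 2.3116e+7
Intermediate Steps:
B(V, T) = √(T² + V²)
(B(-161, -76) + 3009)*((-70*47 + 111) + G) = (√((-76)² + (-161)²) + 3009)*((-70*47 + 111) + 10432) = (√(5776 + 25921) + 3009)*((-3290 + 111) + 10432) = (√31697 + 3009)*(-3179 + 10432) = (3009 + √31697)*7253 = 21824277 + 7253*√31697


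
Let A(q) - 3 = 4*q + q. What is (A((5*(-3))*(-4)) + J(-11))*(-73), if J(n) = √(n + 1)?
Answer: -22119 - 73*I*√10 ≈ -22119.0 - 230.85*I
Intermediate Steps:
J(n) = √(1 + n)
A(q) = 3 + 5*q (A(q) = 3 + (4*q + q) = 3 + 5*q)
(A((5*(-3))*(-4)) + J(-11))*(-73) = ((3 + 5*((5*(-3))*(-4))) + √(1 - 11))*(-73) = ((3 + 5*(-15*(-4))) + √(-10))*(-73) = ((3 + 5*60) + I*√10)*(-73) = ((3 + 300) + I*√10)*(-73) = (303 + I*√10)*(-73) = -22119 - 73*I*√10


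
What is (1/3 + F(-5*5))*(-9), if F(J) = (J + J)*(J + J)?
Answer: -22503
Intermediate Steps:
F(J) = 4*J**2 (F(J) = (2*J)*(2*J) = 4*J**2)
(1/3 + F(-5*5))*(-9) = (1/3 + 4*(-5*5)**2)*(-9) = (1/3 + 4*(-25)**2)*(-9) = (1/3 + 4*625)*(-9) = (1/3 + 2500)*(-9) = (7501/3)*(-9) = -22503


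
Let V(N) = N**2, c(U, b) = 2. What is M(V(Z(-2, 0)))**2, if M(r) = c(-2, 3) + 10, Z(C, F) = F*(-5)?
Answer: 144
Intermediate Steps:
Z(C, F) = -5*F
M(r) = 12 (M(r) = 2 + 10 = 12)
M(V(Z(-2, 0)))**2 = 12**2 = 144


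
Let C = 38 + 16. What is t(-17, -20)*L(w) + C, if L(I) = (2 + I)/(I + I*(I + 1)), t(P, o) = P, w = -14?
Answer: 773/14 ≈ 55.214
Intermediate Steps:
C = 54
L(I) = (2 + I)/(I + I*(1 + I))
t(-17, -20)*L(w) + C = -17/(-14) + 54 = -17*(-1/14) + 54 = 17/14 + 54 = 773/14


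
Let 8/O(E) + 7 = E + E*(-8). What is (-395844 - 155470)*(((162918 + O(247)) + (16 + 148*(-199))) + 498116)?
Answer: -75561313339210/217 ≈ -3.4821e+11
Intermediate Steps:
O(E) = 8/(-7 - 7*E) (O(E) = 8/(-7 + (E + E*(-8))) = 8/(-7 + (E - 8*E)) = 8/(-7 - 7*E))
(-395844 - 155470)*(((162918 + O(247)) + (16 + 148*(-199))) + 498116) = (-395844 - 155470)*(((162918 - 8/(7 + 7*247)) + (16 + 148*(-199))) + 498116) = -551314*(((162918 - 8/(7 + 1729)) + (16 - 29452)) + 498116) = -551314*(((162918 - 8/1736) - 29436) + 498116) = -551314*(((162918 - 8*1/1736) - 29436) + 498116) = -551314*(((162918 - 1/217) - 29436) + 498116) = -551314*((35353205/217 - 29436) + 498116) = -551314*(28965593/217 + 498116) = -551314*137056765/217 = -75561313339210/217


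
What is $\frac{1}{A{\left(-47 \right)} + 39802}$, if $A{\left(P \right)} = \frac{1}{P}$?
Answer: $\frac{47}{1870693} \approx 2.5124 \cdot 10^{-5}$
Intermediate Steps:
$\frac{1}{A{\left(-47 \right)} + 39802} = \frac{1}{\frac{1}{-47} + 39802} = \frac{1}{- \frac{1}{47} + 39802} = \frac{1}{\frac{1870693}{47}} = \frac{47}{1870693}$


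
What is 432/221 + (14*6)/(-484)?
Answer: 47631/26741 ≈ 1.7812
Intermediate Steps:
432/221 + (14*6)/(-484) = 432*(1/221) + 84*(-1/484) = 432/221 - 21/121 = 47631/26741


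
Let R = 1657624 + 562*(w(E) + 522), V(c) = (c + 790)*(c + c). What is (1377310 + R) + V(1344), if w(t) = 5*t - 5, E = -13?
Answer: 9025150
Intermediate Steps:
V(c) = 2*c*(790 + c) (V(c) = (790 + c)*(2*c) = 2*c*(790 + c))
w(t) = -5 + 5*t
R = 1911648 (R = 1657624 + 562*((-5 + 5*(-13)) + 522) = 1657624 + 562*((-5 - 65) + 522) = 1657624 + 562*(-70 + 522) = 1657624 + 562*452 = 1657624 + 254024 = 1911648)
(1377310 + R) + V(1344) = (1377310 + 1911648) + 2*1344*(790 + 1344) = 3288958 + 2*1344*2134 = 3288958 + 5736192 = 9025150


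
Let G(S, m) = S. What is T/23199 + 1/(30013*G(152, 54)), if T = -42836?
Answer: -10285093723/5570172696 ≈ -1.8465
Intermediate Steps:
T/23199 + 1/(30013*G(152, 54)) = -42836/23199 + 1/(30013*152) = -42836*1/23199 + (1/30013)*(1/152) = -42836/23199 + 1/4561976 = -10285093723/5570172696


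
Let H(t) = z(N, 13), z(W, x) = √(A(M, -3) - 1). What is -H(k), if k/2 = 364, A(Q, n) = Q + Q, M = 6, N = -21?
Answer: -√11 ≈ -3.3166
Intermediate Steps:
A(Q, n) = 2*Q
z(W, x) = √11 (z(W, x) = √(2*6 - 1) = √(12 - 1) = √11)
k = 728 (k = 2*364 = 728)
H(t) = √11
-H(k) = -√11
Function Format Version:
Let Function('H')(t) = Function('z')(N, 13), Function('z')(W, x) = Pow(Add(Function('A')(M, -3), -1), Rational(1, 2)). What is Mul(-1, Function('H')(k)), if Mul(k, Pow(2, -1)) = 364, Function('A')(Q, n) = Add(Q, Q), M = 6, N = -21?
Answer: Mul(-1, Pow(11, Rational(1, 2))) ≈ -3.3166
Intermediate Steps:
Function('A')(Q, n) = Mul(2, Q)
Function('z')(W, x) = Pow(11, Rational(1, 2)) (Function('z')(W, x) = Pow(Add(Mul(2, 6), -1), Rational(1, 2)) = Pow(Add(12, -1), Rational(1, 2)) = Pow(11, Rational(1, 2)))
k = 728 (k = Mul(2, 364) = 728)
Function('H')(t) = Pow(11, Rational(1, 2))
Mul(-1, Function('H')(k)) = Mul(-1, Pow(11, Rational(1, 2)))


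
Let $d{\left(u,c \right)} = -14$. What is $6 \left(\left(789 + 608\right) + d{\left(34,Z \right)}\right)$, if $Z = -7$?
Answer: $8298$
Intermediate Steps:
$6 \left(\left(789 + 608\right) + d{\left(34,Z \right)}\right) = 6 \left(\left(789 + 608\right) - 14\right) = 6 \left(1397 - 14\right) = 6 \cdot 1383 = 8298$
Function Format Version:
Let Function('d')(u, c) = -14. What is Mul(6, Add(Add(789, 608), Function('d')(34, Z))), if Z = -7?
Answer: 8298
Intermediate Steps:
Mul(6, Add(Add(789, 608), Function('d')(34, Z))) = Mul(6, Add(Add(789, 608), -14)) = Mul(6, Add(1397, -14)) = Mul(6, 1383) = 8298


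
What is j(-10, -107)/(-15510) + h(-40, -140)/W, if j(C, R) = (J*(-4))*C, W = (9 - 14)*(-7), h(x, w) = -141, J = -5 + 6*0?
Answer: -217991/54285 ≈ -4.0157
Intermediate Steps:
J = -5 (J = -5 + 0 = -5)
W = 35 (W = -5*(-7) = 35)
j(C, R) = 20*C (j(C, R) = (-5*(-4))*C = 20*C)
j(-10, -107)/(-15510) + h(-40, -140)/W = (20*(-10))/(-15510) - 141/35 = -200*(-1/15510) - 141*1/35 = 20/1551 - 141/35 = -217991/54285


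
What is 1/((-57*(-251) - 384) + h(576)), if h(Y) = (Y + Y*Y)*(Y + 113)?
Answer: 1/229004451 ≈ 4.3667e-9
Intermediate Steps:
h(Y) = (113 + Y)*(Y + Y²) (h(Y) = (Y + Y²)*(113 + Y) = (113 + Y)*(Y + Y²))
1/((-57*(-251) - 384) + h(576)) = 1/((-57*(-251) - 384) + 576*(113 + 576² + 114*576)) = 1/((14307 - 384) + 576*(113 + 331776 + 65664)) = 1/(13923 + 576*397553) = 1/(13923 + 228990528) = 1/229004451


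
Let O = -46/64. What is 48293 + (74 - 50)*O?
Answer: 193103/4 ≈ 48276.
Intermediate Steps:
O = -23/32 (O = -46*1/64 = -23/32 ≈ -0.71875)
48293 + (74 - 50)*O = 48293 + (74 - 50)*(-23/32) = 48293 + 24*(-23/32) = 48293 - 69/4 = 193103/4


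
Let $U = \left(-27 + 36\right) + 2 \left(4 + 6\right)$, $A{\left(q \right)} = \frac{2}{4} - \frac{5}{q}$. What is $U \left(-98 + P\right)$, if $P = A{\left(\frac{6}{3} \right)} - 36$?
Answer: $-3944$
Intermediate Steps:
$A{\left(q \right)} = \frac{1}{2} - \frac{5}{q}$ ($A{\left(q \right)} = 2 \cdot \frac{1}{4} - \frac{5}{q} = \frac{1}{2} - \frac{5}{q}$)
$U = 29$ ($U = 9 + 2 \cdot 10 = 9 + 20 = 29$)
$P = -38$ ($P = \frac{-10 + \frac{6}{3}}{2 \cdot \frac{6}{3}} - 36 = \frac{-10 + 6 \cdot \frac{1}{3}}{2 \cdot 6 \cdot \frac{1}{3}} - 36 = \frac{-10 + 2}{2 \cdot 2} - 36 = \frac{1}{2} \cdot \frac{1}{2} \left(-8\right) - 36 = -2 - 36 = -38$)
$U \left(-98 + P\right) = 29 \left(-98 - 38\right) = 29 \left(-136\right) = -3944$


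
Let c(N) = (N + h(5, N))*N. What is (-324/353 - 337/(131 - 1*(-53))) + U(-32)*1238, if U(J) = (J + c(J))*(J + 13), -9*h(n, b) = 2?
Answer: -13737987695641/584568 ≈ -2.3501e+7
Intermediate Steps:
h(n, b) = -2/9 (h(n, b) = -1/9*2 = -2/9)
c(N) = N*(-2/9 + N) (c(N) = (N - 2/9)*N = (-2/9 + N)*N = N*(-2/9 + N))
U(J) = (13 + J)*(J + J*(-2 + 9*J)/9) (U(J) = (J + J*(-2 + 9*J)/9)*(J + 13) = (J + J*(-2 + 9*J)/9)*(13 + J) = (13 + J)*(J + J*(-2 + 9*J)/9))
(-324/353 - 337/(131 - 1*(-53))) + U(-32)*1238 = (-324/353 - 337/(131 - 1*(-53))) + ((1/9)*(-32)*(91 + 9*(-32)**2 + 124*(-32)))*1238 = (-324*1/353 - 337/(131 + 53)) + ((1/9)*(-32)*(91 + 9*1024 - 3968))*1238 = (-324/353 - 337/184) + ((1/9)*(-32)*(91 + 9216 - 3968))*1238 = (-324/353 - 337*1/184) + ((1/9)*(-32)*5339)*1238 = (-324/353 - 337/184) - 170848/9*1238 = -178577/64952 - 211509824/9 = -13737987695641/584568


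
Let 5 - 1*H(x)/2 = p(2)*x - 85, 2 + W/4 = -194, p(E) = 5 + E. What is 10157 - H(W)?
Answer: -999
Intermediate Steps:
W = -784 (W = -8 + 4*(-194) = -8 - 776 = -784)
H(x) = 180 - 14*x (H(x) = 10 - 2*((5 + 2)*x - 85) = 10 - 2*(7*x - 85) = 10 - 2*(-85 + 7*x) = 10 + (170 - 14*x) = 180 - 14*x)
10157 - H(W) = 10157 - (180 - 14*(-784)) = 10157 - (180 + 10976) = 10157 - 1*11156 = 10157 - 11156 = -999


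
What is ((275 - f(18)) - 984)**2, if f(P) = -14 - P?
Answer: 458329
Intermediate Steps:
((275 - f(18)) - 984)**2 = ((275 - (-14 - 1*18)) - 984)**2 = ((275 - (-14 - 18)) - 984)**2 = ((275 - 1*(-32)) - 984)**2 = ((275 + 32) - 984)**2 = (307 - 984)**2 = (-677)**2 = 458329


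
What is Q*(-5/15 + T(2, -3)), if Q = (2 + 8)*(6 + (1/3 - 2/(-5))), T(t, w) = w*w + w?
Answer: 3434/9 ≈ 381.56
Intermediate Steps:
T(t, w) = w + w² (T(t, w) = w² + w = w + w²)
Q = 202/3 (Q = 10*(6 + (1*(⅓) - 2*(-⅕))) = 10*(6 + (⅓ + ⅖)) = 10*(6 + 11/15) = 10*(101/15) = 202/3 ≈ 67.333)
Q*(-5/15 + T(2, -3)) = 202*(-5/15 - 3*(1 - 3))/3 = 202*(-5*1/15 - 3*(-2))/3 = 202*(-⅓ + 6)/3 = (202/3)*(17/3) = 3434/9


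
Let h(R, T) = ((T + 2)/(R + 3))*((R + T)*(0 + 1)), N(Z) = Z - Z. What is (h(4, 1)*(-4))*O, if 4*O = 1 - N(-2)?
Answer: -15/7 ≈ -2.1429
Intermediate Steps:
N(Z) = 0
O = 1/4 (O = (1 - 1*0)/4 = (1 + 0)/4 = (1/4)*1 = 1/4 ≈ 0.25000)
h(R, T) = (2 + T)*(R + T)/(3 + R) (h(R, T) = ((2 + T)/(3 + R))*((R + T)*1) = ((2 + T)/(3 + R))*(R + T) = (2 + T)*(R + T)/(3 + R))
(h(4, 1)*(-4))*O = (((1**2 + 2*4 + 2*1 + 4*1)/(3 + 4))*(-4))*(1/4) = (((1 + 8 + 2 + 4)/7)*(-4))*(1/4) = (((1/7)*15)*(-4))*(1/4) = ((15/7)*(-4))*(1/4) = -60/7*1/4 = -15/7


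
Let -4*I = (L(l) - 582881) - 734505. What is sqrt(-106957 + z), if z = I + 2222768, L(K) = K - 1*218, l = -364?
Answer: sqrt(2445303) ≈ 1563.7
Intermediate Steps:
L(K) = -218 + K (L(K) = K - 218 = -218 + K)
I = 329492 (I = -(((-218 - 364) - 582881) - 734505)/4 = -((-582 - 582881) - 734505)/4 = -(-583463 - 734505)/4 = -1/4*(-1317968) = 329492)
z = 2552260 (z = 329492 + 2222768 = 2552260)
sqrt(-106957 + z) = sqrt(-106957 + 2552260) = sqrt(2445303)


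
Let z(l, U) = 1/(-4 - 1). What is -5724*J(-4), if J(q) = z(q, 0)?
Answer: 5724/5 ≈ 1144.8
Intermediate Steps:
z(l, U) = -⅕ (z(l, U) = 1/(-5) = -⅕)
J(q) = -⅕
-5724*J(-4) = -5724*(-⅕) = 5724/5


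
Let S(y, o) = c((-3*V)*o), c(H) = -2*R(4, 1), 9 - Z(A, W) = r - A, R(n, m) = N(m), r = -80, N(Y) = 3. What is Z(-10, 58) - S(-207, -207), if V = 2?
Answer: 85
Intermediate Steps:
R(n, m) = 3
Z(A, W) = 89 + A (Z(A, W) = 9 - (-80 - A) = 9 + (80 + A) = 89 + A)
c(H) = -6 (c(H) = -2*3 = -6)
S(y, o) = -6
Z(-10, 58) - S(-207, -207) = (89 - 10) - 1*(-6) = 79 + 6 = 85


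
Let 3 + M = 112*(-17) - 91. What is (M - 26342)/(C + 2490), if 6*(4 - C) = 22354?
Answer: 17004/739 ≈ 23.009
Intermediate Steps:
C = -11165/3 (C = 4 - ⅙*22354 = 4 - 11177/3 = -11165/3 ≈ -3721.7)
M = -1998 (M = -3 + (112*(-17) - 91) = -3 + (-1904 - 91) = -3 - 1995 = -1998)
(M - 26342)/(C + 2490) = (-1998 - 26342)/(-11165/3 + 2490) = -28340/(-3695/3) = -28340*(-3/3695) = 17004/739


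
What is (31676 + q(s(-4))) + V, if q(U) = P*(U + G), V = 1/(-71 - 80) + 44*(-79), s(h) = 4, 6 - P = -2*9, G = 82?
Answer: 4569863/151 ≈ 30264.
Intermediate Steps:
P = 24 (P = 6 - (-2)*9 = 6 - 1*(-18) = 6 + 18 = 24)
V = -524877/151 (V = 1/(-151) - 3476 = -1/151 - 3476 = -524877/151 ≈ -3476.0)
q(U) = 1968 + 24*U (q(U) = 24*(U + 82) = 24*(82 + U) = 1968 + 24*U)
(31676 + q(s(-4))) + V = (31676 + (1968 + 24*4)) - 524877/151 = (31676 + (1968 + 96)) - 524877/151 = (31676 + 2064) - 524877/151 = 33740 - 524877/151 = 4569863/151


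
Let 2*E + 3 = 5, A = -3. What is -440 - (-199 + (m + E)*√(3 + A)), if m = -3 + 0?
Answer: -241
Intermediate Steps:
E = 1 (E = -3/2 + (½)*5 = -3/2 + 5/2 = 1)
m = -3
-440 - (-199 + (m + E)*√(3 + A)) = -440 - (-199 + (-3 + 1)*√(3 - 3)) = -440 - (-199 - 2*√0) = -440 - (-199 - 2*0) = -440 - (-199 + 0) = -440 - 1*(-199) = -440 + 199 = -241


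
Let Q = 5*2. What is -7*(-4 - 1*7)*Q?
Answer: 770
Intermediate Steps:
Q = 10
-7*(-4 - 1*7)*Q = -7*(-4 - 1*7)*10 = -7*(-4 - 7)*10 = -7*(-11)*10 = -(-77)*10 = -1*(-770) = 770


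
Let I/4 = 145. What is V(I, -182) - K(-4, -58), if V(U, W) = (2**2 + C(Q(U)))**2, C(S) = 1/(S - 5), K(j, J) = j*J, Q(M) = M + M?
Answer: -288140159/1334025 ≈ -215.99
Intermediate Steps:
Q(M) = 2*M
K(j, J) = J*j
I = 580 (I = 4*145 = 580)
C(S) = 1/(-5 + S)
V(U, W) = (4 + 1/(-5 + 2*U))**2 (V(U, W) = (2**2 + 1/(-5 + 2*U))**2 = (4 + 1/(-5 + 2*U))**2)
V(I, -182) - K(-4, -58) = (-19 + 8*580)**2/(-5 + 2*580)**2 - (-58)*(-4) = (-19 + 4640)**2/(-5 + 1160)**2 - 1*232 = 4621**2/1155**2 - 232 = 21353641*(1/1334025) - 232 = 21353641/1334025 - 232 = -288140159/1334025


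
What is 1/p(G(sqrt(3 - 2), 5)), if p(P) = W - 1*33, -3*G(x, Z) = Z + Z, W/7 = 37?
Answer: 1/226 ≈ 0.0044248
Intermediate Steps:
W = 259 (W = 7*37 = 259)
G(x, Z) = -2*Z/3 (G(x, Z) = -(Z + Z)/3 = -2*Z/3)
p(P) = 226 (p(P) = 259 - 1*33 = 259 - 33 = 226)
1/p(G(sqrt(3 - 2), 5)) = 1/226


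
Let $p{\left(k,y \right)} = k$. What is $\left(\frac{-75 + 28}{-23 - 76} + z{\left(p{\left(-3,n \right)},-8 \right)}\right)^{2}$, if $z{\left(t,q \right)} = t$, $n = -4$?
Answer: $\frac{62500}{9801} \approx 6.3769$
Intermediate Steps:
$\left(\frac{-75 + 28}{-23 - 76} + z{\left(p{\left(-3,n \right)},-8 \right)}\right)^{2} = \left(\frac{-75 + 28}{-23 - 76} - 3\right)^{2} = \left(- \frac{47}{-99} - 3\right)^{2} = \left(\left(-47\right) \left(- \frac{1}{99}\right) - 3\right)^{2} = \left(\frac{47}{99} - 3\right)^{2} = \left(- \frac{250}{99}\right)^{2} = \frac{62500}{9801}$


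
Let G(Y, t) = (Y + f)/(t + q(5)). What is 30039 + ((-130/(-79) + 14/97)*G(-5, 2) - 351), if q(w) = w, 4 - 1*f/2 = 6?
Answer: 1592370564/53641 ≈ 29686.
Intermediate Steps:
f = -4 (f = 8 - 2*6 = 8 - 12 = -4)
G(Y, t) = (-4 + Y)/(5 + t) (G(Y, t) = (Y - 4)/(t + 5) = (-4 + Y)/(5 + t))
30039 + ((-130/(-79) + 14/97)*G(-5, 2) - 351) = 30039 + ((-130/(-79) + 14/97)*((-4 - 5)/(5 + 2)) - 351) = 30039 + ((-130*(-1/79) + 14*(1/97))*(-9/7) - 351) = 30039 + ((130/79 + 14/97)*((⅐)*(-9)) - 351) = 30039 + ((13716/7663)*(-9/7) - 351) = 30039 + (-123444/53641 - 351) = 30039 - 18951435/53641 = 1592370564/53641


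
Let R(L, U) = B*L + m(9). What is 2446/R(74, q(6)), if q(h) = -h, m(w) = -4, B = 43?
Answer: 1223/1589 ≈ 0.76967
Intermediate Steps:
R(L, U) = -4 + 43*L (R(L, U) = 43*L - 4 = -4 + 43*L)
2446/R(74, q(6)) = 2446/(-4 + 43*74) = 2446/(-4 + 3182) = 2446/3178 = 2446*(1/3178) = 1223/1589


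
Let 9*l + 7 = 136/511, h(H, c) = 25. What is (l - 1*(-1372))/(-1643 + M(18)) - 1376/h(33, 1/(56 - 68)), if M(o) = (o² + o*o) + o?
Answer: -2113444841/37443525 ≈ -56.444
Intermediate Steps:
l = -1147/1533 (l = -7/9 + (136/511)/9 = -7/9 + (136*(1/511))/9 = -7/9 + (⅑)*(136/511) = -7/9 + 136/4599 = -1147/1533 ≈ -0.74821)
M(o) = o + 2*o² (M(o) = (o² + o²) + o = 2*o² + o = o + 2*o²)
(l - 1*(-1372))/(-1643 + M(18)) - 1376/h(33, 1/(56 - 68)) = (-1147/1533 - 1*(-1372))/(-1643 + 18*(1 + 2*18)) - 1376/25 = (-1147/1533 + 1372)/(-1643 + 18*(1 + 36)) - 1376*1/25 = 2102129/(1533*(-1643 + 18*37)) - 1376/25 = 2102129/(1533*(-1643 + 666)) - 1376/25 = (2102129/1533)/(-977) - 1376/25 = (2102129/1533)*(-1/977) - 1376/25 = -2102129/1497741 - 1376/25 = -2113444841/37443525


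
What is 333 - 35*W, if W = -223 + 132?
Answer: 3518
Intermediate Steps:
W = -91
333 - 35*W = 333 - 35*(-91) = 333 + 3185 = 3518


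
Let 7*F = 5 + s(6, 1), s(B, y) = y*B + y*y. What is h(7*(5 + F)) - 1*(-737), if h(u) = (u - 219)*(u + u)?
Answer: -15431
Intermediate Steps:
s(B, y) = y² + B*y (s(B, y) = B*y + y² = y² + B*y)
F = 12/7 (F = (5 + 1*(6 + 1))/7 = (5 + 1*7)/7 = (5 + 7)/7 = (⅐)*12 = 12/7 ≈ 1.7143)
h(u) = 2*u*(-219 + u) (h(u) = (-219 + u)*(2*u) = 2*u*(-219 + u))
h(7*(5 + F)) - 1*(-737) = 2*(7*(5 + 12/7))*(-219 + 7*(5 + 12/7)) - 1*(-737) = 2*(7*(47/7))*(-219 + 7*(47/7)) + 737 = 2*47*(-219 + 47) + 737 = 2*47*(-172) + 737 = -16168 + 737 = -15431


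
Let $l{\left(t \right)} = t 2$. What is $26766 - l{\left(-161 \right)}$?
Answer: $27088$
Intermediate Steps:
$l{\left(t \right)} = 2 t$
$26766 - l{\left(-161 \right)} = 26766 - 2 \left(-161\right) = 26766 - -322 = 26766 + 322 = 27088$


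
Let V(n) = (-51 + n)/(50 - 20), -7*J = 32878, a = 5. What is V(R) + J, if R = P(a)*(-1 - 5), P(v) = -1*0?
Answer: -328899/70 ≈ -4698.6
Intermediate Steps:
P(v) = 0
J = -32878/7 (J = -1/7*32878 = -32878/7 ≈ -4696.9)
R = 0 (R = 0*(-1 - 5) = 0*(-6) = 0)
V(n) = -17/10 + n/30 (V(n) = (-51 + n)/30 = (-51 + n)*(1/30) = -17/10 + n/30)
V(R) + J = (-17/10 + (1/30)*0) - 32878/7 = (-17/10 + 0) - 32878/7 = -17/10 - 32878/7 = -328899/70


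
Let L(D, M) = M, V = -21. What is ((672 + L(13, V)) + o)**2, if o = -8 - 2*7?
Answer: 395641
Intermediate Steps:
o = -22 (o = -8 - 14 = -22)
((672 + L(13, V)) + o)**2 = ((672 - 21) - 22)**2 = (651 - 22)**2 = 629**2 = 395641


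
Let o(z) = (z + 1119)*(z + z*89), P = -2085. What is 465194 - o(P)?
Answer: -180804706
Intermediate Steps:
o(z) = 90*z*(1119 + z) (o(z) = (1119 + z)*(z + 89*z) = (1119 + z)*(90*z) = 90*z*(1119 + z))
465194 - o(P) = 465194 - 90*(-2085)*(1119 - 2085) = 465194 - 90*(-2085)*(-966) = 465194 - 1*181269900 = 465194 - 181269900 = -180804706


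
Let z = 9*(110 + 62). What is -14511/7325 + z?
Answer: 11324589/7325 ≈ 1546.0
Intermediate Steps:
z = 1548 (z = 9*172 = 1548)
-14511/7325 + z = -14511/7325 + 1548 = 11324589/7325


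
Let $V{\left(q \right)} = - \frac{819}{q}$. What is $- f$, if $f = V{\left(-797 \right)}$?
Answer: $- \frac{819}{797} \approx -1.0276$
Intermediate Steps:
$f = \frac{819}{797}$ ($f = - \frac{819}{-797} = \left(-819\right) \left(- \frac{1}{797}\right) = \frac{819}{797} \approx 1.0276$)
$- f = \left(-1\right) \frac{819}{797} = - \frac{819}{797}$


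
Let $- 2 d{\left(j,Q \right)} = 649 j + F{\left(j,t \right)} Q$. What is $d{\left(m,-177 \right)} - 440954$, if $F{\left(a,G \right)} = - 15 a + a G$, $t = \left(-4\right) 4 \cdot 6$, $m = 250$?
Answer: $-2977954$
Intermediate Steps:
$t = -96$ ($t = \left(-16\right) 6 = -96$)
$F{\left(a,G \right)} = - 15 a + G a$
$d{\left(j,Q \right)} = - \frac{649 j}{2} + \frac{111 Q j}{2}$ ($d{\left(j,Q \right)} = - \frac{649 j + j \left(-15 - 96\right) Q}{2} = - \frac{649 j + j \left(-111\right) Q}{2} = - \frac{649 j + - 111 j Q}{2} = - \frac{649 j - 111 Q j}{2} = - \frac{649 j}{2} + \frac{111 Q j}{2}$)
$d{\left(m,-177 \right)} - 440954 = \frac{1}{2} \cdot 250 \left(-649 + 111 \left(-177\right)\right) - 440954 = \frac{1}{2} \cdot 250 \left(-649 - 19647\right) - 440954 = \frac{1}{2} \cdot 250 \left(-20296\right) - 440954 = -2537000 - 440954 = -2977954$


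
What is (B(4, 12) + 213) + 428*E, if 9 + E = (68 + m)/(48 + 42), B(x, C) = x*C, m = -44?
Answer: -52153/15 ≈ -3476.9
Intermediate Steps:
B(x, C) = C*x
E = -131/15 (E = -9 + (68 - 44)/(48 + 42) = -9 + 24/90 = -9 + 24*(1/90) = -9 + 4/15 = -131/15 ≈ -8.7333)
(B(4, 12) + 213) + 428*E = (12*4 + 213) + 428*(-131/15) = (48 + 213) - 56068/15 = 261 - 56068/15 = -52153/15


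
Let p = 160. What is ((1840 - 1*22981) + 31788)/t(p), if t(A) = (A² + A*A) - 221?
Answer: 3549/16993 ≈ 0.20885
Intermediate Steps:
t(A) = -221 + 2*A² (t(A) = (A² + A²) - 221 = 2*A² - 221 = -221 + 2*A²)
((1840 - 1*22981) + 31788)/t(p) = ((1840 - 1*22981) + 31788)/(-221 + 2*160²) = ((1840 - 22981) + 31788)/(-221 + 2*25600) = (-21141 + 31788)/(-221 + 51200) = 10647/50979 = 10647*(1/50979) = 3549/16993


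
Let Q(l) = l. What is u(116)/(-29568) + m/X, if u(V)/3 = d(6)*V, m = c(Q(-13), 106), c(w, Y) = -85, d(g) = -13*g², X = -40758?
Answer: 69172127/12553464 ≈ 5.5102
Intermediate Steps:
m = -85
u(V) = -1404*V (u(V) = 3*((-13*6²)*V) = 3*((-13*36)*V) = 3*(-468*V) = -1404*V)
u(116)/(-29568) + m/X = -1404*116/(-29568) - 85/(-40758) = -162864*(-1/29568) - 85*(-1/40758) = 3393/616 + 85/40758 = 69172127/12553464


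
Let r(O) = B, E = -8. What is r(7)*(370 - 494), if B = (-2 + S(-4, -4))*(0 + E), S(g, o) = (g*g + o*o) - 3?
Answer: 26784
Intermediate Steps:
S(g, o) = -3 + g² + o² (S(g, o) = (g² + o²) - 3 = -3 + g² + o²)
B = -216 (B = (-2 + (-3 + (-4)² + (-4)²))*(0 - 8) = (-2 + (-3 + 16 + 16))*(-8) = (-2 + 29)*(-8) = 27*(-8) = -216)
r(O) = -216
r(7)*(370 - 494) = -216*(370 - 494) = -216*(-124) = 26784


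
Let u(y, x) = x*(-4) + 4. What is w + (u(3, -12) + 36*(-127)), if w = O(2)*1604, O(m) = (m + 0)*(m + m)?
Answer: 8312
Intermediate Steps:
O(m) = 2*m**2 (O(m) = m*(2*m) = 2*m**2)
u(y, x) = 4 - 4*x (u(y, x) = -4*x + 4 = 4 - 4*x)
w = 12832 (w = (2*2**2)*1604 = (2*4)*1604 = 8*1604 = 12832)
w + (u(3, -12) + 36*(-127)) = 12832 + ((4 - 4*(-12)) + 36*(-127)) = 12832 + ((4 + 48) - 4572) = 12832 + (52 - 4572) = 12832 - 4520 = 8312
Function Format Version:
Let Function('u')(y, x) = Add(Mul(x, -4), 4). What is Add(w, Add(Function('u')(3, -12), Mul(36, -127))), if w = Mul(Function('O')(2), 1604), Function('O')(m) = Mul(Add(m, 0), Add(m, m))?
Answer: 8312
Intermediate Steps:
Function('O')(m) = Mul(2, Pow(m, 2)) (Function('O')(m) = Mul(m, Mul(2, m)) = Mul(2, Pow(m, 2)))
Function('u')(y, x) = Add(4, Mul(-4, x)) (Function('u')(y, x) = Add(Mul(-4, x), 4) = Add(4, Mul(-4, x)))
w = 12832 (w = Mul(Mul(2, Pow(2, 2)), 1604) = Mul(Mul(2, 4), 1604) = Mul(8, 1604) = 12832)
Add(w, Add(Function('u')(3, -12), Mul(36, -127))) = Add(12832, Add(Add(4, Mul(-4, -12)), Mul(36, -127))) = Add(12832, Add(Add(4, 48), -4572)) = Add(12832, Add(52, -4572)) = Add(12832, -4520) = 8312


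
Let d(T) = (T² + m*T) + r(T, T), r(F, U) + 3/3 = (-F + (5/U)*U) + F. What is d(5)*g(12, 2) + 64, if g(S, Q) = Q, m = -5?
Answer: 72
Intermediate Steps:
r(F, U) = 4 (r(F, U) = -1 + ((-F + (5/U)*U) + F) = -1 + ((-F + 5) + F) = -1 + ((5 - F) + F) = -1 + 5 = 4)
d(T) = 4 + T² - 5*T (d(T) = (T² - 5*T) + 4 = 4 + T² - 5*T)
d(5)*g(12, 2) + 64 = (4 + 5² - 5*5)*2 + 64 = (4 + 25 - 25)*2 + 64 = 4*2 + 64 = 8 + 64 = 72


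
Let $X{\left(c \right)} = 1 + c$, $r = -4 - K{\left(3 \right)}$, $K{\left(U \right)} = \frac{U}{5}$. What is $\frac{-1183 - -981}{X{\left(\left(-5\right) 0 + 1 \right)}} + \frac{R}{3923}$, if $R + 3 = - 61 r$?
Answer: $- \frac{1979727}{19615} \approx -100.93$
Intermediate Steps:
$K{\left(U \right)} = \frac{U}{5}$ ($K{\left(U \right)} = U \frac{1}{5} = \frac{U}{5}$)
$r = - \frac{23}{5}$ ($r = -4 - \frac{1}{5} \cdot 3 = -4 - \frac{3}{5} = - \frac{23}{5} \approx -4.6$)
$R = \frac{1388}{5}$ ($R = -3 - - \frac{1403}{5} = -3 + \frac{1403}{5} = \frac{1388}{5} \approx 277.6$)
$\frac{-1183 - -981}{X{\left(\left(-5\right) 0 + 1 \right)}} + \frac{R}{3923} = \frac{-1183 - -981}{1 + \left(\left(-5\right) 0 + 1\right)} + \frac{1388}{5 \cdot 3923} = \frac{-1183 + 981}{1 + \left(0 + 1\right)} + \frac{1388}{5} \cdot \frac{1}{3923} = - \frac{202}{1 + 1} + \frac{1388}{19615} = - \frac{202}{2} + \frac{1388}{19615} = \left(-202\right) \frac{1}{2} + \frac{1388}{19615} = -101 + \frac{1388}{19615} = - \frac{1979727}{19615}$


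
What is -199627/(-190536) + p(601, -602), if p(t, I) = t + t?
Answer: 229223899/190536 ≈ 1203.0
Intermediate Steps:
p(t, I) = 2*t
-199627/(-190536) + p(601, -602) = -199627/(-190536) + 2*601 = -199627*(-1/190536) + 1202 = 199627/190536 + 1202 = 229223899/190536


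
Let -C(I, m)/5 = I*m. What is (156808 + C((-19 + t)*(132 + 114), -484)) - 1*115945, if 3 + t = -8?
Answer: -17818737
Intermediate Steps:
t = -11 (t = -3 - 8 = -11)
C(I, m) = -5*I*m
(156808 + C((-19 + t)*(132 + 114), -484)) - 1*115945 = (156808 - 5*(-19 - 11)*(132 + 114)*(-484)) - 1*115945 = (156808 - 5*(-30*246)*(-484)) - 115945 = (156808 - 5*(-7380)*(-484)) - 115945 = (156808 - 17859600) - 115945 = -17702792 - 115945 = -17818737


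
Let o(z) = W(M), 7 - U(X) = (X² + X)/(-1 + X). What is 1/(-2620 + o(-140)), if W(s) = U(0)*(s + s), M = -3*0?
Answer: -1/2620 ≈ -0.00038168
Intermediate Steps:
M = 0
U(X) = 7 - (X + X²)/(-1 + X) (U(X) = 7 - (X² + X)/(-1 + X) = 7 - (X + X²)/(-1 + X))
W(s) = 14*s (W(s) = ((-7 - 1*0² + 6*0)/(-1 + 0))*(s + s) = ((-7 - 1*0 + 0)/(-1))*(2*s) = (-(-7 + 0 + 0))*(2*s) = (-1*(-7))*(2*s) = 7*(2*s) = 14*s)
o(z) = 0 (o(z) = 14*0 = 0)
1/(-2620 + o(-140)) = 1/(-2620 + 0) = 1/(-2620) = -1/2620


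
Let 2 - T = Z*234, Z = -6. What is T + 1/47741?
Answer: 67123847/47741 ≈ 1406.0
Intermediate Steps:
T = 1406 (T = 2 - (-6)*234 = 2 - 1*(-1404) = 2 + 1404 = 1406)
T + 1/47741 = 1406 + 1/47741 = 67123847/47741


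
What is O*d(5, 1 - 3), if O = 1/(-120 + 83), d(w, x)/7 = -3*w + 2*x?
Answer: 133/37 ≈ 3.5946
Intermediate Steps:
d(w, x) = -21*w + 14*x (d(w, x) = 7*(-3*w + 2*x) = -21*w + 14*x)
O = -1/37 (O = 1/(-37) = -1/37 ≈ -0.027027)
O*d(5, 1 - 3) = -(-21*5 + 14*(1 - 3))/37 = -(-105 + 14*(-2))/37 = -(-105 - 28)/37 = -1/37*(-133) = 133/37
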